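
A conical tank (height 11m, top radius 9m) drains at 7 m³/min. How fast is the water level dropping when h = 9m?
847/(6561π) ≈ 0.04109 m/min

r/h = 9/11, so r = (9/11)h
V = (1/3)πr²h = (1/3)π((9/11)h)²h = (27/121)πh³
dV/dh = (81/121)πh²
dh/dt = (dV/dt)/(dV/dh) = -7/((81/121)π·9²) = -847/(6561π) m/min
The level is dropping at 847/(6561π) ≈ 0.04109 m/min.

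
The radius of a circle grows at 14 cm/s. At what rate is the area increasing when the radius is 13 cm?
364π cm²/s

A = πr²
dA/dt = 2πr · dr/dt = 2π(13)(14) = 364π cm²/s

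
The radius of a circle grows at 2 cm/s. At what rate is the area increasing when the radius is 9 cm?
36π cm²/s

A = πr²
dA/dt = 2πr · dr/dt = 2π(9)(2) = 36π cm²/s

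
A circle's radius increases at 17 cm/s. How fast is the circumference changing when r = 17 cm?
34π cm/s

C = 2πr
dC/dt = 2π · dr/dt = 2π · 17 = 34π cm/s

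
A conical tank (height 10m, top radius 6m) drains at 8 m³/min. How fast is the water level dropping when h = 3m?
200/(81π) ≈ 0.786 m/min

r/h = 6/10, so r = (3/5)h
V = (1/3)πr²h = (1/3)π((3/5)h)²h = (3/25)πh³
dV/dh = (9/25)πh²
dh/dt = (dV/dt)/(dV/dh) = -8/((9/25)π·3²) = -200/(81π) m/min
The level is dropping at 200/(81π) ≈ 0.786 m/min.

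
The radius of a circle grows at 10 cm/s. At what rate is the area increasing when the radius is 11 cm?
220π cm²/s

A = πr²
dA/dt = 2πr · dr/dt = 2π(11)(10) = 220π cm²/s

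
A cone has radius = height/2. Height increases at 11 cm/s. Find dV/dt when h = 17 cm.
3179π/4 cm³/s

V = (1/3)π(h/2)²h = πh³/12
dV/dt = πh²/4 · 11
At h = 17: dV/dt = 3179π/4 cm³/s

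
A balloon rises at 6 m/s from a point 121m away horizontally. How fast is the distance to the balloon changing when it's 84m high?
504√21697/21697 ≈ 3.422 m/s

z² = 121² + y²
z = √(121² + 84²) = √21697
dz/dt = y/z · dy/dt = 84/√21697 · 6 = 504√21697/21697 ≈ 3.422 m/s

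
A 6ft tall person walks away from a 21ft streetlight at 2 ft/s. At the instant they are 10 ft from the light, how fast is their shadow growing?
4/5 ft/s

By similar triangles: 21/(x+s) = 6/s
Solving: s = 6x/15
ds/dt = 6/15 · dx/dt = 2/5 · 2 = 4/5 ft/s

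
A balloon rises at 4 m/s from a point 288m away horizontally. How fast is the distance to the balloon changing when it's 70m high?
140√21961/21961 ≈ 0.9447 m/s

z² = 288² + y²
z = √(288² + 70²) = 2√21961
dz/dt = y/z · dy/dt = 70/(2√21961) · 4 = 140√21961/21961 ≈ 0.9447 m/s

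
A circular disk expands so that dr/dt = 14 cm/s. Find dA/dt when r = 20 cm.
560π cm²/s

A = πr²
dA/dt = 2πr · dr/dt = 2π(20)(14) = 560π cm²/s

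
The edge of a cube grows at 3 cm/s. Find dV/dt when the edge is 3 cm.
81 cm³/s

V = s³
dV/dt = 3s² · ds/dt = 3·3²·3 = 81 cm³/s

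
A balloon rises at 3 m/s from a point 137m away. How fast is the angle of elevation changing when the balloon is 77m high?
0.016641 rad/s

tan(θ) = y/137
sec²(θ) · dθ/dt = (1/137) · dy/dt
dθ/dt = cos²(θ)/137 · 3 = 137/(137² + 77²) · 3
dθ/dt = 0.016641 rad/s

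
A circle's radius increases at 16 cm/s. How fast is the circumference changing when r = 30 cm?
32π cm/s

C = 2πr
dC/dt = 2π · dr/dt = 2π · 16 = 32π cm/s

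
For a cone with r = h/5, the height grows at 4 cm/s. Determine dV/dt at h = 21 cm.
1764π/25 cm³/s

V = (1/3)π(h/5)²h = πh³/75
dV/dt = πh²/25 · 4
At h = 21: dV/dt = 1764π/25 cm³/s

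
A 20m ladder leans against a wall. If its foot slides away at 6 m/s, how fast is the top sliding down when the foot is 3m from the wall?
18√391/391 ≈ 0.9103 m/s

x² + y² = 20²
2x·dx/dt + 2y·dy/dt = 0
dy/dt = -x/y · dx/dt = -3/√391 · 6 = -18√391/391 m/s
The top is descending at 18√391/391 ≈ 0.9103 m/s.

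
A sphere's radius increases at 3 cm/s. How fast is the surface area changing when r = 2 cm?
48π cm²/s

S = 4πr²
dS/dt = dS/dr · dr/dt = 8πr · 3
At r = 2: dS/dt = 48π cm²/s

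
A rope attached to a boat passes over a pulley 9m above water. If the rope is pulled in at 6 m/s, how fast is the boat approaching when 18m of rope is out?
4√3 ≈ 6.928 m/s

rope² = x² + 9²
x = √(18² - 9²) = 9√3
dx/dt = (rope/x) · d(rope)/dt = (18/(9√3)) · (-6) = -4√3 m/s
The boat approaches at 4√3 ≈ 6.928 m/s.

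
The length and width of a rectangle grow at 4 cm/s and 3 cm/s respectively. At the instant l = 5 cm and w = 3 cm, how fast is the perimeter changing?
14 cm/s

P = 2(l + w)
dP/dt = 2(dl/dt + dw/dt) = 2(4 + 3) = 14 cm/s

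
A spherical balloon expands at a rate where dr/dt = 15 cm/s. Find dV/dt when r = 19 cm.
21660π cm³/s

V = (4/3)πr³
dV/dt = dV/dr · dr/dt = 4πr² · 15
At r = 19: dV/dt = 21660π cm³/s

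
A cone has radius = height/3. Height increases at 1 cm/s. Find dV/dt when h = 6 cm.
4π cm³/s

V = (1/3)π(h/3)²h = πh³/27
dV/dt = πh²/9 · 1
At h = 6: dV/dt = 4π cm³/s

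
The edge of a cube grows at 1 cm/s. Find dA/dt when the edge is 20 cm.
240 cm²/s

A = 6s²
dA/dt = 12s · ds/dt = 12·20·1 = 240 cm²/s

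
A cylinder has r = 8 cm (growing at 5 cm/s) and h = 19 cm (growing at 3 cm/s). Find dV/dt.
1712π cm³/s

V = πr²h
dV/dt = 2πrh·dr/dt + πr²·dh/dt
= 2π(8)(19)(5) + π(8)²(3)
= 1712π cm³/s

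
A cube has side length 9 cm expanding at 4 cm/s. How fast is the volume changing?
972 cm³/s

V = s³
dV/dt = 3s² · ds/dt = 3·9²·4 = 972 cm³/s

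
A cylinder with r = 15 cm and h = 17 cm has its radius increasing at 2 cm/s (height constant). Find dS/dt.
188π cm²/s

S = 2πrh + 2πr² (lateral + bases)
dS/dt = (2πh + 4πr)·dr/dt = (2π·17 + 4π·15)·2
= 188π cm²/s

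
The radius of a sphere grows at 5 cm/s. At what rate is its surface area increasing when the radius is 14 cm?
560π cm²/s

S = 4πr²
dS/dt = dS/dr · dr/dt = 8πr · 5
At r = 14: dS/dt = 560π cm²/s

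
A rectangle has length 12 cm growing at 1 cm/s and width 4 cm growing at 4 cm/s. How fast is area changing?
52 cm²/s

A = lw
dA/dt = w·dl/dt + l·dw/dt = 4·1 + 12·4 = 52 cm²/s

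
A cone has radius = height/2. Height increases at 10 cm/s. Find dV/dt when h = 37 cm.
6845π/2 cm³/s

V = (1/3)π(h/2)²h = πh³/12
dV/dt = πh²/4 · 10
At h = 37: dV/dt = 6845π/2 cm³/s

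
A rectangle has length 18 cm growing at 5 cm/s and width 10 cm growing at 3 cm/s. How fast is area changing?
104 cm²/s

A = lw
dA/dt = w·dl/dt + l·dw/dt = 10·5 + 18·3 = 104 cm²/s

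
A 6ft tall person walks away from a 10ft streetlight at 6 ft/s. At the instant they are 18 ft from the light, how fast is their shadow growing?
9 ft/s

By similar triangles: 10/(x+s) = 6/s
Solving: s = 6x/4
ds/dt = 6/4 · dx/dt = 3/2 · 6 = 9 ft/s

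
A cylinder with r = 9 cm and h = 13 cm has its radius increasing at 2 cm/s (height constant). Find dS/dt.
124π cm²/s

S = 2πrh + 2πr² (lateral + bases)
dS/dt = (2πh + 4πr)·dr/dt = (2π·13 + 4π·9)·2
= 124π cm²/s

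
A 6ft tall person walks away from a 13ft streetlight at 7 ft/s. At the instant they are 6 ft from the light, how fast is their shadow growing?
6 ft/s

By similar triangles: 13/(x+s) = 6/s
Solving: s = 6x/7
ds/dt = 6/7 · dx/dt = 6/7 · 7 = 6 ft/s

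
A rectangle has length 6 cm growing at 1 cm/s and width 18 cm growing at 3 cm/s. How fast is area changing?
36 cm²/s

A = lw
dA/dt = w·dl/dt + l·dw/dt = 18·1 + 6·3 = 36 cm²/s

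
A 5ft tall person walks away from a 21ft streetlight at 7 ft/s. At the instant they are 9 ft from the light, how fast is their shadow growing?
35/16 ft/s

By similar triangles: 21/(x+s) = 5/s
Solving: s = 5x/16
ds/dt = 5/16 · dx/dt = 5/16 · 7 = 35/16 ft/s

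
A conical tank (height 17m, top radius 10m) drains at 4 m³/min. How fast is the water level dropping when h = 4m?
289/(400π) ≈ 0.23 m/min

r/h = 10/17, so r = (10/17)h
V = (1/3)πr²h = (1/3)π((10/17)h)²h = (100/867)πh³
dV/dh = (100/289)πh²
dh/dt = (dV/dt)/(dV/dh) = -4/((100/289)π·4²) = -289/(400π) m/min
The level is dropping at 289/(400π) ≈ 0.23 m/min.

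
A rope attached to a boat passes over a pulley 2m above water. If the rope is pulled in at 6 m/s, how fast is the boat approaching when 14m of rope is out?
7√3/2 ≈ 6.062 m/s

rope² = x² + 2²
x = √(14² - 2²) = 8√3
dx/dt = (rope/x) · d(rope)/dt = (14/(8√3)) · (-6) = -7√3/2 m/s
The boat approaches at 7√3/2 ≈ 6.062 m/s.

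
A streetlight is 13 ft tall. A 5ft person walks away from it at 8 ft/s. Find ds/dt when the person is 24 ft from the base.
5 ft/s

By similar triangles: 13/(x+s) = 5/s
Solving: s = 5x/8
ds/dt = 5/8 · dx/dt = 5/8 · 8 = 5 ft/s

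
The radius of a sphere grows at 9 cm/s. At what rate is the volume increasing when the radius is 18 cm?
11664π cm³/s

V = (4/3)πr³
dV/dt = dV/dr · dr/dt = 4πr² · 9
At r = 18: dV/dt = 11664π cm³/s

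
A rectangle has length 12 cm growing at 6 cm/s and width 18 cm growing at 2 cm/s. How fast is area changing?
132 cm²/s

A = lw
dA/dt = w·dl/dt + l·dw/dt = 18·6 + 12·2 = 132 cm²/s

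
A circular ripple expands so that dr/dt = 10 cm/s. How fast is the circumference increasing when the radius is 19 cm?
20π cm/s

C = 2πr
dC/dt = 2π · dr/dt = 2π · 10 = 20π cm/s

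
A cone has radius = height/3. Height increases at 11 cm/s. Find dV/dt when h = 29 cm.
9251π/9 cm³/s

V = (1/3)π(h/3)²h = πh³/27
dV/dt = πh²/9 · 11
At h = 29: dV/dt = 9251π/9 cm³/s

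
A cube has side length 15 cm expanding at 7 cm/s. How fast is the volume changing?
4725 cm³/s

V = s³
dV/dt = 3s² · ds/dt = 3·15²·7 = 4725 cm³/s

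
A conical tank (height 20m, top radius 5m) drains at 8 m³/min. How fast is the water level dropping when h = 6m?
32/(9π) ≈ 1.132 m/min

r/h = 5/20, so r = (1/4)h
V = (1/3)πr²h = (1/3)π((1/4)h)²h = (1/48)πh³
dV/dh = (1/16)πh²
dh/dt = (dV/dt)/(dV/dh) = -8/((1/16)π·6²) = -32/(9π) m/min
The level is dropping at 32/(9π) ≈ 1.132 m/min.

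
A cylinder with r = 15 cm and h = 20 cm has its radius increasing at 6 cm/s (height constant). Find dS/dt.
600π cm²/s

S = 2πrh + 2πr² (lateral + bases)
dS/dt = (2πh + 4πr)·dr/dt = (2π·20 + 4π·15)·6
= 600π cm²/s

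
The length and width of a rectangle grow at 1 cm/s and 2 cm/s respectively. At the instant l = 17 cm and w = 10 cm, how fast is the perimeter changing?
6 cm/s

P = 2(l + w)
dP/dt = 2(dl/dt + dw/dt) = 2(1 + 2) = 6 cm/s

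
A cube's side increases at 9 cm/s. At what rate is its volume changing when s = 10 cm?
2700 cm³/s

V = s³
dV/dt = 3s² · ds/dt = 3·10²·9 = 2700 cm³/s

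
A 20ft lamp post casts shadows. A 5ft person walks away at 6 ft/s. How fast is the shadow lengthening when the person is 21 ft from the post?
2 ft/s

By similar triangles: 20/(x+s) = 5/s
Solving: s = 5x/15
ds/dt = 5/15 · dx/dt = 1/3 · 6 = 2 ft/s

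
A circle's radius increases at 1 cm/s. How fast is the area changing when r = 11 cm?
22π cm²/s

A = πr²
dA/dt = 2πr · dr/dt = 2π(11)(1) = 22π cm²/s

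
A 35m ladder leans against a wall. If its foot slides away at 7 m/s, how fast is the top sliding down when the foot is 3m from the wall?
21√19/152 ≈ 0.6022 m/s

x² + y² = 35²
2x·dx/dt + 2y·dy/dt = 0
dy/dt = -x/y · dx/dt = -3/(8√19) · 7 = -21√19/152 m/s
The top is descending at 21√19/152 ≈ 0.6022 m/s.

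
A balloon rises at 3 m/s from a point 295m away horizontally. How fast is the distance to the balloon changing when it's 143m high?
429√107474/107474 ≈ 1.309 m/s

z² = 295² + y²
z = √(295² + 143²) = √107474
dz/dt = y/z · dy/dt = 143/√107474 · 3 = 429√107474/107474 ≈ 1.309 m/s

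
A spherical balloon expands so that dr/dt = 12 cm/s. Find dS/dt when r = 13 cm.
1248π cm²/s

S = 4πr²
dS/dt = dS/dr · dr/dt = 8πr · 12
At r = 13: dS/dt = 1248π cm²/s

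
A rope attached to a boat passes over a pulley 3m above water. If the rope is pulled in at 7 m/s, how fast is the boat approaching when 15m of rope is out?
35√6/12 ≈ 7.144 m/s

rope² = x² + 3²
x = √(15² - 3²) = 6√6
dx/dt = (rope/x) · d(rope)/dt = (15/(6√6)) · (-7) = -35√6/12 m/s
The boat approaches at 35√6/12 ≈ 7.144 m/s.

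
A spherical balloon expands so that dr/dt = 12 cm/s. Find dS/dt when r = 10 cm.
960π cm²/s

S = 4πr²
dS/dt = dS/dr · dr/dt = 8πr · 12
At r = 10: dS/dt = 960π cm²/s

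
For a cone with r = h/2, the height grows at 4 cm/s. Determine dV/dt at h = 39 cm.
1521π cm³/s

V = (1/3)π(h/2)²h = πh³/12
dV/dt = πh²/4 · 4
At h = 39: dV/dt = 1521π cm³/s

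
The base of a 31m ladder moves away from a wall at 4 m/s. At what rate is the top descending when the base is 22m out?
88√53/159 ≈ 4.029 m/s

x² + y² = 31²
2x·dx/dt + 2y·dy/dt = 0
dy/dt = -x/y · dx/dt = -22/(3√53) · 4 = -88√53/159 m/s
The top is descending at 88√53/159 ≈ 4.029 m/s.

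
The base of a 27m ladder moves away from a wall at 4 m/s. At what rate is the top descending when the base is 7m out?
7√170/85 ≈ 1.074 m/s

x² + y² = 27²
2x·dx/dt + 2y·dy/dt = 0
dy/dt = -x/y · dx/dt = -7/(2√170) · 4 = -7√170/85 m/s
The top is descending at 7√170/85 ≈ 1.074 m/s.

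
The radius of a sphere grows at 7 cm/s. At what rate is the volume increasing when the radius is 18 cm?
9072π cm³/s

V = (4/3)πr³
dV/dt = dV/dr · dr/dt = 4πr² · 7
At r = 18: dV/dt = 9072π cm³/s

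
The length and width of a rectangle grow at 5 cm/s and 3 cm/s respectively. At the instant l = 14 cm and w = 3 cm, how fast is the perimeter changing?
16 cm/s

P = 2(l + w)
dP/dt = 2(dl/dt + dw/dt) = 2(5 + 3) = 16 cm/s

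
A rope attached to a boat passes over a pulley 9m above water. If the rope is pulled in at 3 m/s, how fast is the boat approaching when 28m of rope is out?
84√703/703 ≈ 3.168 m/s

rope² = x² + 9²
x = √(28² - 9²) = √703
dx/dt = (rope/x) · d(rope)/dt = (28/√703) · (-3) = -84√703/703 m/s
The boat approaches at 84√703/703 ≈ 3.168 m/s.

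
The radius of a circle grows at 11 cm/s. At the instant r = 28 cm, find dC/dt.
22π cm/s

C = 2πr
dC/dt = 2π · dr/dt = 2π · 11 = 22π cm/s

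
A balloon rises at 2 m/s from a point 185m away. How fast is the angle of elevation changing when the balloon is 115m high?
0.007798 rad/s

tan(θ) = y/185
sec²(θ) · dθ/dt = (1/185) · dy/dt
dθ/dt = cos²(θ)/185 · 2 = 185/(185² + 115²) · 2
dθ/dt = 0.007798 rad/s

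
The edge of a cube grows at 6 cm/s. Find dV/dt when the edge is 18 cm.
5832 cm³/s

V = s³
dV/dt = 3s² · ds/dt = 3·18²·6 = 5832 cm³/s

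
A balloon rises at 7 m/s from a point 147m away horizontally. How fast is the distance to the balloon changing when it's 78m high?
182√3077/3077 ≈ 3.281 m/s

z² = 147² + y²
z = √(147² + 78²) = 3√3077
dz/dt = y/z · dy/dt = 78/(3√3077) · 7 = 182√3077/3077 ≈ 3.281 m/s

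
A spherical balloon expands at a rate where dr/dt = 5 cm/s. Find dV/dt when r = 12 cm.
2880π cm³/s

V = (4/3)πr³
dV/dt = dV/dr · dr/dt = 4πr² · 5
At r = 12: dV/dt = 2880π cm³/s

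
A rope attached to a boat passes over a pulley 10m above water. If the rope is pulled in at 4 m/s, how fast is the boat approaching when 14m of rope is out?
7√6/3 ≈ 5.715 m/s

rope² = x² + 10²
x = √(14² - 10²) = 4√6
dx/dt = (rope/x) · d(rope)/dt = (14/(4√6)) · (-4) = -7√6/3 m/s
The boat approaches at 7√6/3 ≈ 5.715 m/s.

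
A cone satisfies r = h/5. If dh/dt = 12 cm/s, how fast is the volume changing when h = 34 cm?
13872π/25 cm³/s

V = (1/3)π(h/5)²h = πh³/75
dV/dt = πh²/25 · 12
At h = 34: dV/dt = 13872π/25 cm³/s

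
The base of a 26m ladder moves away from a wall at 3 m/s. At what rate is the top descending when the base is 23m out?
23√3/7 ≈ 5.691 m/s

x² + y² = 26²
2x·dx/dt + 2y·dy/dt = 0
dy/dt = -x/y · dx/dt = -23/(7√3) · 3 = -23√3/7 m/s
The top is descending at 23√3/7 ≈ 5.691 m/s.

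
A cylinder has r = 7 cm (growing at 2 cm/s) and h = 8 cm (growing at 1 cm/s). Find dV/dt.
273π cm³/s

V = πr²h
dV/dt = 2πrh·dr/dt + πr²·dh/dt
= 2π(7)(8)(2) + π(7)²(1)
= 273π cm³/s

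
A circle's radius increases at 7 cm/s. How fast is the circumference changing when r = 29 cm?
14π cm/s

C = 2πr
dC/dt = 2π · dr/dt = 2π · 7 = 14π cm/s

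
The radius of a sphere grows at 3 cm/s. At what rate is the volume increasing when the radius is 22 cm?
5808π cm³/s

V = (4/3)πr³
dV/dt = dV/dr · dr/dt = 4πr² · 3
At r = 22: dV/dt = 5808π cm³/s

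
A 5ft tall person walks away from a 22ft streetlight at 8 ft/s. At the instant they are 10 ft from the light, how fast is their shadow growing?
40/17 ft/s

By similar triangles: 22/(x+s) = 5/s
Solving: s = 5x/17
ds/dt = 5/17 · dx/dt = 5/17 · 8 = 40/17 ft/s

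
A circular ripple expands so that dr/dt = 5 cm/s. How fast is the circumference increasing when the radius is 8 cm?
10π cm/s

C = 2πr
dC/dt = 2π · dr/dt = 2π · 5 = 10π cm/s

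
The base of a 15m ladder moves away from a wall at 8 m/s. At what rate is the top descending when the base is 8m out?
64√161/161 ≈ 5.044 m/s

x² + y² = 15²
2x·dx/dt + 2y·dy/dt = 0
dy/dt = -x/y · dx/dt = -8/√161 · 8 = -64√161/161 m/s
The top is descending at 64√161/161 ≈ 5.044 m/s.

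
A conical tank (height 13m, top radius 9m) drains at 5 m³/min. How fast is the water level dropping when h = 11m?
845/(9801π) ≈ 0.02744 m/min

r/h = 9/13, so r = (9/13)h
V = (1/3)πr²h = (1/3)π((9/13)h)²h = (27/169)πh³
dV/dh = (81/169)πh²
dh/dt = (dV/dt)/(dV/dh) = -5/((81/169)π·11²) = -845/(9801π) m/min
The level is dropping at 845/(9801π) ≈ 0.02744 m/min.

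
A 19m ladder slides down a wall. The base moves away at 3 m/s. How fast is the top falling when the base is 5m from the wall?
5√21/28 ≈ 0.8183 m/s

x² + y² = 19²
2x·dx/dt + 2y·dy/dt = 0
dy/dt = -x/y · dx/dt = -5/(4√21) · 3 = -5√21/28 m/s
The top is descending at 5√21/28 ≈ 0.8183 m/s.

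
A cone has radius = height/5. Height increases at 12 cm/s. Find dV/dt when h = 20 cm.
192π cm³/s

V = (1/3)π(h/5)²h = πh³/75
dV/dt = πh²/25 · 12
At h = 20: dV/dt = 192π cm³/s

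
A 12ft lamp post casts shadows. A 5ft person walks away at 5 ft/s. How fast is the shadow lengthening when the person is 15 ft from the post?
25/7 ft/s

By similar triangles: 12/(x+s) = 5/s
Solving: s = 5x/7
ds/dt = 5/7 · dx/dt = 5/7 · 5 = 25/7 ft/s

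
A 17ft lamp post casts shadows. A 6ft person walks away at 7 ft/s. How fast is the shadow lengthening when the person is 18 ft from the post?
42/11 ft/s

By similar triangles: 17/(x+s) = 6/s
Solving: s = 6x/11
ds/dt = 6/11 · dx/dt = 6/11 · 7 = 42/11 ft/s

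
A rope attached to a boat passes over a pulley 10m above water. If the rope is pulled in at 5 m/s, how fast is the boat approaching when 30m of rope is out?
15√2/4 ≈ 5.303 m/s

rope² = x² + 10²
x = √(30² - 10²) = 20√2
dx/dt = (rope/x) · d(rope)/dt = (30/(20√2)) · (-5) = -15√2/4 m/s
The boat approaches at 15√2/4 ≈ 5.303 m/s.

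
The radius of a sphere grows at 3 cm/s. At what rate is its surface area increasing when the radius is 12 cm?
288π cm²/s

S = 4πr²
dS/dt = dS/dr · dr/dt = 8πr · 3
At r = 12: dS/dt = 288π cm²/s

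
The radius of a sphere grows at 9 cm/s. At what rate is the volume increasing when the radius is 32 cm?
36864π cm³/s

V = (4/3)πr³
dV/dt = dV/dr · dr/dt = 4πr² · 9
At r = 32: dV/dt = 36864π cm³/s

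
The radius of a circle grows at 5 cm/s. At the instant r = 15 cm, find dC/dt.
10π cm/s

C = 2πr
dC/dt = 2π · dr/dt = 2π · 5 = 10π cm/s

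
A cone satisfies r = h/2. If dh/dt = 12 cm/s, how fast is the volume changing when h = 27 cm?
2187π cm³/s

V = (1/3)π(h/2)²h = πh³/12
dV/dt = πh²/4 · 12
At h = 27: dV/dt = 2187π cm³/s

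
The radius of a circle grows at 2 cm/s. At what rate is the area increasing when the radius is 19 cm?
76π cm²/s

A = πr²
dA/dt = 2πr · dr/dt = 2π(19)(2) = 76π cm²/s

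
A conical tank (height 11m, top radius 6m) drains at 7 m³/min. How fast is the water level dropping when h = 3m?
847/(324π) ≈ 0.8321 m/min

r/h = 6/11, so r = (6/11)h
V = (1/3)πr²h = (1/3)π((6/11)h)²h = (12/121)πh³
dV/dh = (36/121)πh²
dh/dt = (dV/dt)/(dV/dh) = -7/((36/121)π·3²) = -847/(324π) m/min
The level is dropping at 847/(324π) ≈ 0.8321 m/min.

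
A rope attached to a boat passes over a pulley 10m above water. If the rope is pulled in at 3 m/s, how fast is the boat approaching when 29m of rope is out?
29√741/247 ≈ 3.196 m/s

rope² = x² + 10²
x = √(29² - 10²) = √741
dx/dt = (rope/x) · d(rope)/dt = (29/√741) · (-3) = -29√741/247 m/s
The boat approaches at 29√741/247 ≈ 3.196 m/s.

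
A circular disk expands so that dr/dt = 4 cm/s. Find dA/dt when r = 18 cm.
144π cm²/s

A = πr²
dA/dt = 2πr · dr/dt = 2π(18)(4) = 144π cm²/s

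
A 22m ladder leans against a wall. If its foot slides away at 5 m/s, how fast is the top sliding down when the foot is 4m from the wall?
10√13/39 ≈ 0.9245 m/s

x² + y² = 22²
2x·dx/dt + 2y·dy/dt = 0
dy/dt = -x/y · dx/dt = -4/(6√13) · 5 = -10√13/39 m/s
The top is descending at 10√13/39 ≈ 0.9245 m/s.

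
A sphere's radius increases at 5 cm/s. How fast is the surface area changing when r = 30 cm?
1200π cm²/s

S = 4πr²
dS/dt = dS/dr · dr/dt = 8πr · 5
At r = 30: dS/dt = 1200π cm²/s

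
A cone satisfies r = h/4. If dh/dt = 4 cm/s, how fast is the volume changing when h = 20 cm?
100π cm³/s

V = (1/3)π(h/4)²h = πh³/48
dV/dt = πh²/16 · 4
At h = 20: dV/dt = 100π cm³/s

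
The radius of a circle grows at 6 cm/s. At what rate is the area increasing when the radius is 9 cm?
108π cm²/s

A = πr²
dA/dt = 2πr · dr/dt = 2π(9)(6) = 108π cm²/s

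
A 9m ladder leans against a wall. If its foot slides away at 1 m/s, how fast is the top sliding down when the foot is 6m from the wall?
2√5/5 ≈ 0.8944 m/s

x² + y² = 9²
2x·dx/dt + 2y·dy/dt = 0
dy/dt = -x/y · dx/dt = -6/(3√5) · 1 = -2√5/5 m/s
The top is descending at 2√5/5 ≈ 0.8944 m/s.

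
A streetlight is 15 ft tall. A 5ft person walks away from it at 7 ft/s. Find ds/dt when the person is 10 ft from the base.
7/2 ft/s

By similar triangles: 15/(x+s) = 5/s
Solving: s = 5x/10
ds/dt = 5/10 · dx/dt = 1/2 · 7 = 7/2 ft/s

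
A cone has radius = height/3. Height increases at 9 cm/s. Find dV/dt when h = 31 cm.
961π cm³/s

V = (1/3)π(h/3)²h = πh³/27
dV/dt = πh²/9 · 9
At h = 31: dV/dt = 961π cm³/s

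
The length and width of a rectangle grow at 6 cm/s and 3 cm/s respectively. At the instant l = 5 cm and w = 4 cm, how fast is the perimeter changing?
18 cm/s

P = 2(l + w)
dP/dt = 2(dl/dt + dw/dt) = 2(6 + 3) = 18 cm/s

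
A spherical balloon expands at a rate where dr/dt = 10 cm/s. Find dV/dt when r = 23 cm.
21160π cm³/s

V = (4/3)πr³
dV/dt = dV/dr · dr/dt = 4πr² · 10
At r = 23: dV/dt = 21160π cm³/s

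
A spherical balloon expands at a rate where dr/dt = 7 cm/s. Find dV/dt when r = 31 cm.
26908π cm³/s

V = (4/3)πr³
dV/dt = dV/dr · dr/dt = 4πr² · 7
At r = 31: dV/dt = 26908π cm³/s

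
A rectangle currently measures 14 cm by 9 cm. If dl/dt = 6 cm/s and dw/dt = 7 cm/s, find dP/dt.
26 cm/s

P = 2(l + w)
dP/dt = 2(dl/dt + dw/dt) = 2(6 + 7) = 26 cm/s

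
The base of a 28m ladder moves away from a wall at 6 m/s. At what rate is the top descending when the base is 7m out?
2√15/5 ≈ 1.549 m/s

x² + y² = 28²
2x·dx/dt + 2y·dy/dt = 0
dy/dt = -x/y · dx/dt = -7/(7√15) · 6 = -2√15/5 m/s
The top is descending at 2√15/5 ≈ 1.549 m/s.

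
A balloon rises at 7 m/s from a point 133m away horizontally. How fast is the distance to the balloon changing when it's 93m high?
651√26338/26338 ≈ 4.011 m/s

z² = 133² + y²
z = √(133² + 93²) = √26338
dz/dt = y/z · dy/dt = 93/√26338 · 7 = 651√26338/26338 ≈ 4.011 m/s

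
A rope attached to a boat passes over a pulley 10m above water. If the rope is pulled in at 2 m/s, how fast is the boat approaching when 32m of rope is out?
32√231/231 ≈ 2.105 m/s

rope² = x² + 10²
x = √(32² - 10²) = 2√231
dx/dt = (rope/x) · d(rope)/dt = (32/(2√231)) · (-2) = -32√231/231 m/s
The boat approaches at 32√231/231 ≈ 2.105 m/s.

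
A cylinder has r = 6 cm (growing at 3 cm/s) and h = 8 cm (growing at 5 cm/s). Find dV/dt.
468π cm³/s

V = πr²h
dV/dt = 2πrh·dr/dt + πr²·dh/dt
= 2π(6)(8)(3) + π(6)²(5)
= 468π cm³/s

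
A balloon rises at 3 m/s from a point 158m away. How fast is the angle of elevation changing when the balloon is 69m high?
0.015946 rad/s

tan(θ) = y/158
sec²(θ) · dθ/dt = (1/158) · dy/dt
dθ/dt = cos²(θ)/158 · 3 = 158/(158² + 69²) · 3
dθ/dt = 0.015946 rad/s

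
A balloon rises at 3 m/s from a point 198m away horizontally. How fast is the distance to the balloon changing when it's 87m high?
87√5197/5197 ≈ 1.207 m/s

z² = 198² + y²
z = √(198² + 87²) = 3√5197
dz/dt = y/z · dy/dt = 87/(3√5197) · 3 = 87√5197/5197 ≈ 1.207 m/s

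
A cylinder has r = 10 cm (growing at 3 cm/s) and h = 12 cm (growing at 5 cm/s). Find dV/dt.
1220π cm³/s

V = πr²h
dV/dt = 2πrh·dr/dt + πr²·dh/dt
= 2π(10)(12)(3) + π(10)²(5)
= 1220π cm³/s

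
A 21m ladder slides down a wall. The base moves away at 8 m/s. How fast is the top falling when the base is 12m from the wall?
32√33/33 ≈ 5.57 m/s

x² + y² = 21²
2x·dx/dt + 2y·dy/dt = 0
dy/dt = -x/y · dx/dt = -12/(3√33) · 8 = -32√33/33 m/s
The top is descending at 32√33/33 ≈ 5.57 m/s.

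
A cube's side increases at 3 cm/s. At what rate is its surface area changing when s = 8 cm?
288 cm²/s

A = 6s²
dA/dt = 12s · ds/dt = 12·8·3 = 288 cm²/s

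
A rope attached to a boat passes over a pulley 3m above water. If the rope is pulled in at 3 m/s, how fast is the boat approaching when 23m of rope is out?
69√130/260 ≈ 3.026 m/s

rope² = x² + 3²
x = √(23² - 3²) = 2√130
dx/dt = (rope/x) · d(rope)/dt = (23/(2√130)) · (-3) = -69√130/260 m/s
The boat approaches at 69√130/260 ≈ 3.026 m/s.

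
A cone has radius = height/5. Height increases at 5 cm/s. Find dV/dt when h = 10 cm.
20π cm³/s

V = (1/3)π(h/5)²h = πh³/75
dV/dt = πh²/25 · 5
At h = 10: dV/dt = 20π cm³/s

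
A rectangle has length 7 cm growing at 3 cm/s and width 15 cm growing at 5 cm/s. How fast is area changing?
80 cm²/s

A = lw
dA/dt = w·dl/dt + l·dw/dt = 15·3 + 7·5 = 80 cm²/s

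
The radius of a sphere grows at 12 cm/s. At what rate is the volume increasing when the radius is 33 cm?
52272π cm³/s

V = (4/3)πr³
dV/dt = dV/dr · dr/dt = 4πr² · 12
At r = 33: dV/dt = 52272π cm³/s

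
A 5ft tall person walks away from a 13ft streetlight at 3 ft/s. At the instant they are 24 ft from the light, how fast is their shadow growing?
15/8 ft/s

By similar triangles: 13/(x+s) = 5/s
Solving: s = 5x/8
ds/dt = 5/8 · dx/dt = 5/8 · 3 = 15/8 ft/s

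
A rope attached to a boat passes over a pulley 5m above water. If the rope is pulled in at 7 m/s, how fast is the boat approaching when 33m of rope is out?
33√266/76 ≈ 7.082 m/s

rope² = x² + 5²
x = √(33² - 5²) = 2√266
dx/dt = (rope/x) · d(rope)/dt = (33/(2√266)) · (-7) = -33√266/76 m/s
The boat approaches at 33√266/76 ≈ 7.082 m/s.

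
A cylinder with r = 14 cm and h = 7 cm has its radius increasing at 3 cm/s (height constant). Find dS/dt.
210π cm²/s

S = 2πrh + 2πr² (lateral + bases)
dS/dt = (2πh + 4πr)·dr/dt = (2π·7 + 4π·14)·3
= 210π cm²/s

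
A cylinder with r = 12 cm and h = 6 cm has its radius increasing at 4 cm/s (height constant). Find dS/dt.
240π cm²/s

S = 2πrh + 2πr² (lateral + bases)
dS/dt = (2πh + 4πr)·dr/dt = (2π·6 + 4π·12)·4
= 240π cm²/s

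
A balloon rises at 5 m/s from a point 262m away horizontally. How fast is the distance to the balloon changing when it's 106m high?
53√19970/3994 ≈ 1.875 m/s

z² = 262² + y²
z = √(262² + 106²) = 2√19970
dz/dt = y/z · dy/dt = 106/(2√19970) · 5 = 53√19970/3994 ≈ 1.875 m/s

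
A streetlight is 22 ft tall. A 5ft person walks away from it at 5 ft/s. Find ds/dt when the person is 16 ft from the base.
25/17 ft/s

By similar triangles: 22/(x+s) = 5/s
Solving: s = 5x/17
ds/dt = 5/17 · dx/dt = 5/17 · 5 = 25/17 ft/s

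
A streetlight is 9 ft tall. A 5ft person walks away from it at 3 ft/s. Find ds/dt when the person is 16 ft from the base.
15/4 ft/s

By similar triangles: 9/(x+s) = 5/s
Solving: s = 5x/4
ds/dt = 5/4 · dx/dt = 5/4 · 3 = 15/4 ft/s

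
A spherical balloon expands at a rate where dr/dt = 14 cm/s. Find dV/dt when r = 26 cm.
37856π cm³/s

V = (4/3)πr³
dV/dt = dV/dr · dr/dt = 4πr² · 14
At r = 26: dV/dt = 37856π cm³/s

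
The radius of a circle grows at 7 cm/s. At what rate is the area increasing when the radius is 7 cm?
98π cm²/s

A = πr²
dA/dt = 2πr · dr/dt = 2π(7)(7) = 98π cm²/s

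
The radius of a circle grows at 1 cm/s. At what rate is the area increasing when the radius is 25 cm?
50π cm²/s

A = πr²
dA/dt = 2πr · dr/dt = 2π(25)(1) = 50π cm²/s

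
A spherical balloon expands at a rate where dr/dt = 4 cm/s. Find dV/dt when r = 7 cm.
784π cm³/s

V = (4/3)πr³
dV/dt = dV/dr · dr/dt = 4πr² · 4
At r = 7: dV/dt = 784π cm³/s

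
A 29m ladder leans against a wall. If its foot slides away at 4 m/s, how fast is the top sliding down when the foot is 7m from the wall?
7√22/33 ≈ 0.9949 m/s

x² + y² = 29²
2x·dx/dt + 2y·dy/dt = 0
dy/dt = -x/y · dx/dt = -7/(6√22) · 4 = -7√22/33 m/s
The top is descending at 7√22/33 ≈ 0.9949 m/s.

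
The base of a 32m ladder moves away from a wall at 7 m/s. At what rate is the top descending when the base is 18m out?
9√7/5 ≈ 4.762 m/s

x² + y² = 32²
2x·dx/dt + 2y·dy/dt = 0
dy/dt = -x/y · dx/dt = -18/(10√7) · 7 = -9√7/5 m/s
The top is descending at 9√7/5 ≈ 4.762 m/s.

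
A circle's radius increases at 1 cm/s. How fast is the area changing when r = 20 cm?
40π cm²/s

A = πr²
dA/dt = 2πr · dr/dt = 2π(20)(1) = 40π cm²/s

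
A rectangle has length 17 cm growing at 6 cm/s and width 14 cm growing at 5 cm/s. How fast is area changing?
169 cm²/s

A = lw
dA/dt = w·dl/dt + l·dw/dt = 14·6 + 17·5 = 169 cm²/s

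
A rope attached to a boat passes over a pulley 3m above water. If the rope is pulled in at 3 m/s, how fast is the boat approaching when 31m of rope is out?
93√238/476 ≈ 3.014 m/s

rope² = x² + 3²
x = √(31² - 3²) = 2√238
dx/dt = (rope/x) · d(rope)/dt = (31/(2√238)) · (-3) = -93√238/476 m/s
The boat approaches at 93√238/476 ≈ 3.014 m/s.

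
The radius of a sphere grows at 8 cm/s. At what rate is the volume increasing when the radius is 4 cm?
512π cm³/s

V = (4/3)πr³
dV/dt = dV/dr · dr/dt = 4πr² · 8
At r = 4: dV/dt = 512π cm³/s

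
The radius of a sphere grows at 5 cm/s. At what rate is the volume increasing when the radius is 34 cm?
23120π cm³/s

V = (4/3)πr³
dV/dt = dV/dr · dr/dt = 4πr² · 5
At r = 34: dV/dt = 23120π cm³/s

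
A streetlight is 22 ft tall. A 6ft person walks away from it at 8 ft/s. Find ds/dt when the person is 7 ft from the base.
3 ft/s

By similar triangles: 22/(x+s) = 6/s
Solving: s = 6x/16
ds/dt = 6/16 · dx/dt = 3/8 · 8 = 3 ft/s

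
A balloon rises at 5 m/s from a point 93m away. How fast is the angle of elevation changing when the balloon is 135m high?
0.017303 rad/s

tan(θ) = y/93
sec²(θ) · dθ/dt = (1/93) · dy/dt
dθ/dt = cos²(θ)/93 · 5 = 93/(93² + 135²) · 5
dθ/dt = 0.017303 rad/s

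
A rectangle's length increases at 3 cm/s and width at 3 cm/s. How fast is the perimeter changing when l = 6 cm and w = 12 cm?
12 cm/s

P = 2(l + w)
dP/dt = 2(dl/dt + dw/dt) = 2(3 + 3) = 12 cm/s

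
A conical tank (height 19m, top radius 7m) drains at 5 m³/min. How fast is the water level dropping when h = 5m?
361/(245π) ≈ 0.469 m/min

r/h = 7/19, so r = (7/19)h
V = (1/3)πr²h = (1/3)π((7/19)h)²h = (49/1083)πh³
dV/dh = (49/361)πh²
dh/dt = (dV/dt)/(dV/dh) = -5/((49/361)π·5²) = -361/(245π) m/min
The level is dropping at 361/(245π) ≈ 0.469 m/min.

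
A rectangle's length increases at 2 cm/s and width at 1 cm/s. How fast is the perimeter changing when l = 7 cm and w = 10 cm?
6 cm/s

P = 2(l + w)
dP/dt = 2(dl/dt + dw/dt) = 2(2 + 1) = 6 cm/s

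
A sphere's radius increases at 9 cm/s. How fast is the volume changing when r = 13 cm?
6084π cm³/s

V = (4/3)πr³
dV/dt = dV/dr · dr/dt = 4πr² · 9
At r = 13: dV/dt = 6084π cm³/s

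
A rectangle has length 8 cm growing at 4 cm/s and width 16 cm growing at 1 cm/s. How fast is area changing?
72 cm²/s

A = lw
dA/dt = w·dl/dt + l·dw/dt = 16·4 + 8·1 = 72 cm²/s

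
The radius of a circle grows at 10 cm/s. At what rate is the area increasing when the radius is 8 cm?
160π cm²/s

A = πr²
dA/dt = 2πr · dr/dt = 2π(8)(10) = 160π cm²/s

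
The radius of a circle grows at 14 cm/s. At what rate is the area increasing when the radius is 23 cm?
644π cm²/s

A = πr²
dA/dt = 2πr · dr/dt = 2π(23)(14) = 644π cm²/s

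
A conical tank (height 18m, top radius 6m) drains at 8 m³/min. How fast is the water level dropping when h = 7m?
72/(49π) ≈ 0.4677 m/min

r/h = 6/18, so r = (1/3)h
V = (1/3)πr²h = (1/3)π((1/3)h)²h = (1/27)πh³
dV/dh = (1/9)πh²
dh/dt = (dV/dt)/(dV/dh) = -8/((1/9)π·7²) = -72/(49π) m/min
The level is dropping at 72/(49π) ≈ 0.4677 m/min.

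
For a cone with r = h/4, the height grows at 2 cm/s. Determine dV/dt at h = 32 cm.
128π cm³/s

V = (1/3)π(h/4)²h = πh³/48
dV/dt = πh²/16 · 2
At h = 32: dV/dt = 128π cm³/s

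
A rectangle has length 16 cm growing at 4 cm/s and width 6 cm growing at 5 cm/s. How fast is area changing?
104 cm²/s

A = lw
dA/dt = w·dl/dt + l·dw/dt = 6·4 + 16·5 = 104 cm²/s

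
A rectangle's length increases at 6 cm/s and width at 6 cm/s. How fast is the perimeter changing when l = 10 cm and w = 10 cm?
24 cm/s

P = 2(l + w)
dP/dt = 2(dl/dt + dw/dt) = 2(6 + 6) = 24 cm/s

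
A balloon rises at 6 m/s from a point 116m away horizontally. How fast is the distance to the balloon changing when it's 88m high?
132√53/265 ≈ 3.626 m/s

z² = 116² + y²
z = √(116² + 88²) = 20√53
dz/dt = y/z · dy/dt = 88/(20√53) · 6 = 132√53/265 ≈ 3.626 m/s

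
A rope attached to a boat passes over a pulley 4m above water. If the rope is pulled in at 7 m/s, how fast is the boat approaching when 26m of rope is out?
91√165/165 ≈ 7.084 m/s

rope² = x² + 4²
x = √(26² - 4²) = 2√165
dx/dt = (rope/x) · d(rope)/dt = (26/(2√165)) · (-7) = -91√165/165 m/s
The boat approaches at 91√165/165 ≈ 7.084 m/s.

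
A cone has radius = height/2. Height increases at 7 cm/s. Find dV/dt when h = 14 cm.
343π cm³/s

V = (1/3)π(h/2)²h = πh³/12
dV/dt = πh²/4 · 7
At h = 14: dV/dt = 343π cm³/s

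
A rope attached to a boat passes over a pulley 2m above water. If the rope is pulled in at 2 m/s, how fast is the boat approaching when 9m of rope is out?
18√77/77 ≈ 2.051 m/s

rope² = x² + 2²
x = √(9² - 2²) = √77
dx/dt = (rope/x) · d(rope)/dt = (9/√77) · (-2) = -18√77/77 m/s
The boat approaches at 18√77/77 ≈ 2.051 m/s.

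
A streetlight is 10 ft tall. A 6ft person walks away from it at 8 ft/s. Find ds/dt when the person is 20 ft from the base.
12 ft/s

By similar triangles: 10/(x+s) = 6/s
Solving: s = 6x/4
ds/dt = 6/4 · dx/dt = 3/2 · 8 = 12 ft/s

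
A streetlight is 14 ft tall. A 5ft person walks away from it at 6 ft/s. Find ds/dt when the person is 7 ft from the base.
10/3 ft/s

By similar triangles: 14/(x+s) = 5/s
Solving: s = 5x/9
ds/dt = 5/9 · dx/dt = 5/9 · 6 = 10/3 ft/s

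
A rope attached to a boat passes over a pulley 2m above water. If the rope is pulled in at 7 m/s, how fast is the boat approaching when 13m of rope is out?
91√165/165 ≈ 7.084 m/s

rope² = x² + 2²
x = √(13² - 2²) = √165
dx/dt = (rope/x) · d(rope)/dt = (13/√165) · (-7) = -91√165/165 m/s
The boat approaches at 91√165/165 ≈ 7.084 m/s.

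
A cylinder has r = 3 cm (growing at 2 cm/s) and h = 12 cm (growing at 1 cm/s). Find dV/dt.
153π cm³/s

V = πr²h
dV/dt = 2πrh·dr/dt + πr²·dh/dt
= 2π(3)(12)(2) + π(3)²(1)
= 153π cm³/s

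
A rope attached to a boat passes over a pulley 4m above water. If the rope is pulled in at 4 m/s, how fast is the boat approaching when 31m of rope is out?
124√105/315 ≈ 4.034 m/s

rope² = x² + 4²
x = √(31² - 4²) = 3√105
dx/dt = (rope/x) · d(rope)/dt = (31/(3√105)) · (-4) = -124√105/315 m/s
The boat approaches at 124√105/315 ≈ 4.034 m/s.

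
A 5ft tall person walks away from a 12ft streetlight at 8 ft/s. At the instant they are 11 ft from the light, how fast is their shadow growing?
40/7 ft/s

By similar triangles: 12/(x+s) = 5/s
Solving: s = 5x/7
ds/dt = 5/7 · dx/dt = 5/7 · 8 = 40/7 ft/s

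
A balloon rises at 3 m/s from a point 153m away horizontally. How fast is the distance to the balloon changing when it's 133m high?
399√41098/41098 ≈ 1.968 m/s

z² = 153² + y²
z = √(153² + 133²) = √41098
dz/dt = y/z · dy/dt = 133/√41098 · 3 = 399√41098/41098 ≈ 1.968 m/s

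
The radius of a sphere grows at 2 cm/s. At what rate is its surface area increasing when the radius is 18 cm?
288π cm²/s

S = 4πr²
dS/dt = dS/dr · dr/dt = 8πr · 2
At r = 18: dS/dt = 288π cm²/s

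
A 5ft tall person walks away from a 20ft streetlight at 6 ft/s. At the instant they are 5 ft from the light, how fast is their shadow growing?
2 ft/s

By similar triangles: 20/(x+s) = 5/s
Solving: s = 5x/15
ds/dt = 5/15 · dx/dt = 1/3 · 6 = 2 ft/s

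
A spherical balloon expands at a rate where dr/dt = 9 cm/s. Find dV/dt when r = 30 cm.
32400π cm³/s

V = (4/3)πr³
dV/dt = dV/dr · dr/dt = 4πr² · 9
At r = 30: dV/dt = 32400π cm³/s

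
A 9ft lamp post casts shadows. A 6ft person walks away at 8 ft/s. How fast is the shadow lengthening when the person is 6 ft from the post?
16 ft/s

By similar triangles: 9/(x+s) = 6/s
Solving: s = 6x/3
ds/dt = 6/3 · dx/dt = 2 · 8 = 16 ft/s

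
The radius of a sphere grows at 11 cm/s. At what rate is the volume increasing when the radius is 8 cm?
2816π cm³/s

V = (4/3)πr³
dV/dt = dV/dr · dr/dt = 4πr² · 11
At r = 8: dV/dt = 2816π cm³/s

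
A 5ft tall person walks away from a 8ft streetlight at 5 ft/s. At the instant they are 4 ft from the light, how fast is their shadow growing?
25/3 ft/s

By similar triangles: 8/(x+s) = 5/s
Solving: s = 5x/3
ds/dt = 5/3 · dx/dt = 5/3 · 5 = 25/3 ft/s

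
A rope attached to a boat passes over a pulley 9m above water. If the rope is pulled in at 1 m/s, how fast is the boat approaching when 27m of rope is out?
3√2/4 ≈ 1.061 m/s

rope² = x² + 9²
x = √(27² - 9²) = 18√2
dx/dt = (rope/x) · d(rope)/dt = (27/(18√2)) · (-1) = -3√2/4 m/s
The boat approaches at 3√2/4 ≈ 1.061 m/s.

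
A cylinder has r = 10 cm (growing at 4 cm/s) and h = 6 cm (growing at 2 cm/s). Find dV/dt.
680π cm³/s

V = πr²h
dV/dt = 2πrh·dr/dt + πr²·dh/dt
= 2π(10)(6)(4) + π(10)²(2)
= 680π cm³/s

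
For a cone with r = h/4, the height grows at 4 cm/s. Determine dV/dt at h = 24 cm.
144π cm³/s

V = (1/3)π(h/4)²h = πh³/48
dV/dt = πh²/16 · 4
At h = 24: dV/dt = 144π cm³/s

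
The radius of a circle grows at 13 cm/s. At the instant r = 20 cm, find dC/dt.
26π cm/s

C = 2πr
dC/dt = 2π · dr/dt = 2π · 13 = 26π cm/s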